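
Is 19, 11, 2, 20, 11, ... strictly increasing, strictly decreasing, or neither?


Differences: -8, -9, 18, -9
Difference at position 3 is +18 (> 0) but position 1 is -8 (< 0) — sequence both rises and falls
→ NOT monotonic

Not monotonic


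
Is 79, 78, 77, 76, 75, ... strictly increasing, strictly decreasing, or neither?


Differences: -1, -1, -1, -1
All differences < 0 → strictly DECREASING

Monotonically decreasing


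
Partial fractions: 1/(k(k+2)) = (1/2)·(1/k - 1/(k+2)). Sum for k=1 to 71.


1/(k(k+2)) = (1/2)·(1/k - 1/(k+2)) (partial fractions)
Telescoping: Σ = (1/2)·(1 + 1/2 - 1/72 - 1/73) = 7739/10512

Sum = 7739/10512


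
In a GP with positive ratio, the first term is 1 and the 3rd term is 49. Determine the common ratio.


r^(n-1) = aₙ/a₁
r^2 = 49/1 = 49
r = 49^(1/2)
= ±7; taking r > 0 gives r = 7

r = 7


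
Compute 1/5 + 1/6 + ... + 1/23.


Σₖ₌5^23 1/k = 1/5 + 1/6 + 1/7 + ... + 1/23
= 589307197/356948592
≈ 1.651

Sum = 589307197/356948592 ≈ 1.651


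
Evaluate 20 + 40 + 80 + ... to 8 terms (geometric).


Sₙ = 20×(2^8 - 1)/(2 - 1)
= 20×(256 - 1)/1
= 20×255/1
= 5100

S_8 = 5100


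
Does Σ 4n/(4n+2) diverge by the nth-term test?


lim(n→∞) 4n/(4n+2) = 4/4 = 1  (divide numerator and denominator by n)
lim aₙ = 1 ≠ 0 → series DIVERGES

Diverges (lim aₙ = 1 ≠ 0)


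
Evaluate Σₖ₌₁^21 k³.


n(n+1)/2 = 21×22/2 = 231
Σk³ = 231² = 53361

Σk³ = 53361


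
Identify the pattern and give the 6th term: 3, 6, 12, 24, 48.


Pattern: geometric (r=2)
Terms: 3, 6, 12, 24, 48
Next term = 96

Next term = 96


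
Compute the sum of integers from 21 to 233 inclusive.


Σₖ₌21^233 k = Σₖ₌₁^233 k − Σₖ₌₁^20 k
= 233·234/2 − 20·21/2
= 27261 − 210 = 27051

Σk = 27051


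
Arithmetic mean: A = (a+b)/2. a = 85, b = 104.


AM = (85 + 104)/2 = 189/2 = 94.5

AM = 94.5


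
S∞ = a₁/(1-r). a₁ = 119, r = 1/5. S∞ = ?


S∞ = a₁/(1-r) = 119/(1 - 1/5)
= 119/(4/5)
= 595/4

S∞ = 595/4


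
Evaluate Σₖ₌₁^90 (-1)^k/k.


S = -1 + 1/2 - 1/3 + 1/4 - 1/5 + 1/6 - 1/7 + 1/8 ± ...
= -0.6876
(Full series converges to -ln(2) ≈ -0.6931)

S_90 = -0.6876


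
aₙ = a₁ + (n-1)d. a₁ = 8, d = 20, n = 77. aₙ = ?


aₙ = a₁ + (n-1)d
= 8 + (77-1)×20
= 8 + 1520
= 1528

a_77 = 1528


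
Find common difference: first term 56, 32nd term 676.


d = (aₙ - a₁)/(n-1)
= (676 - 56)/(32-1)
= 620/31 = 20

d = 20


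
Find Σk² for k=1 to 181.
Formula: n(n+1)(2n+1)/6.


n = 181
n(n+1)(2n+1)/6 = 181×182×363/6
= 11957946/6 = 1992991

Σk² = 1992991


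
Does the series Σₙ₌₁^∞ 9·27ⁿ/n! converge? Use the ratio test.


aₙ = 9·27^n/n!
a_{n+1}/aₙ = 27^(n+1)/(n+1)! × n!/27^n  (constant 9 cancels)
= 27/(n+1)
L = lim(n→∞) 27/(n+1) = 0
L < 1 → series CONVERGES

Converges (ratio test: L = 0 < 1)


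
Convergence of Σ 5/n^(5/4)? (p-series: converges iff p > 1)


p-series test: Σ c/n^p converges if p > 1, diverges if p ≤ 1 (constant c > 0 doesn't affect convergence).
p = 5/4
5/4 > 1 → CONVERGES

Converges (p = 5/4 > 1)


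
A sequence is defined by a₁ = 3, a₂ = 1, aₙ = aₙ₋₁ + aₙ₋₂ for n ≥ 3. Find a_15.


Computing iteratively: 3, 1, 4, 5, 9, 14, 23, 37, 60, 97, 157, 254, ...
a_15 = 1076

a_15 = 1076


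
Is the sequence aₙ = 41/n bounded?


a₁ = 41, a₂ = 41/2, a₃ = 41/3, ...
0 < aₙ ≤ 41 for all n ≥ 1
Lower bound: 0, Upper bound: 41
The sequence IS bounded

Bounded (0 < aₙ ≤ 41)


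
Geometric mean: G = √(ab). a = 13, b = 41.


GM = √(13×41) = √533 = 23.0868

GM = 23.0868


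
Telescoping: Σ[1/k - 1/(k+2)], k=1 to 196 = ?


Telescoping with gap 2: two head and two tail terms survive.
= (1 + 1/2) - (1/197 + 1/198)
= 3/2 - 1/197 - 1/198 = 29057/19503

Sum = 29057/19503


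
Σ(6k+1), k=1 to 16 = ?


Σ(6k+1) = 6·Σk + 1·n
= 6·136 + 1·16
= 816 + 16 = 832

Σ = 832


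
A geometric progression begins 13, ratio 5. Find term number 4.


aₙ = a₁·r^(n-1)
= 13×5^3
= 13×125
= 1625

a_4 = 1625


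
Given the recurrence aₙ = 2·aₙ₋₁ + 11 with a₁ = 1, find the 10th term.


Computing step by step:
a_1 = 1
a_2 = 13
a_3 = 37
a_4 = 85
a_5 = 181
a_6 = 373
a_7 = 757
a_8 = 1525
a_9 = 3061
a_10 = 6133


a_10 = 6133


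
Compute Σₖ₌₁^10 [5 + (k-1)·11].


aₙ = 5 + (10-1)×11 = 104
Sₙ = n(a₁+aₙ)/2 = 10×(5+104)/2
= 10×109/2 = 545

S_10 = 545


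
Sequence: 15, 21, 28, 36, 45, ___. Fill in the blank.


Pattern: triangular numbers: n(n+1)/2
Terms: 15, 21, 28, 36, 45
Next term = 55

Next term = 55


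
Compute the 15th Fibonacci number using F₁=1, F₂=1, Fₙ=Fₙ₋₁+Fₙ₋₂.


Fibonacci sequence: 1, 1, 2, 3, 5, 8, 13, 21, 34, 55, 89, ...
F(15) = 610

F(15) = 610


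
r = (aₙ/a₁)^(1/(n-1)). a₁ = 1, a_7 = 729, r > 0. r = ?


r^(n-1) = aₙ/a₁
r^6 = 729/1 = 729
r = 729^(1/6)
= ±3; taking r > 0 gives r = 3

r = 3


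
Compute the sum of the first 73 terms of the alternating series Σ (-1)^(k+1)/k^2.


S = 1 - 1/4 + 1/9 - 1/16 + 1/25 - 1/36 + 1/49 - 1/64 ± ...
= 0.8226
(Full series converges to +π²/12 ≈ +0.8225)

S_73 = 0.8226


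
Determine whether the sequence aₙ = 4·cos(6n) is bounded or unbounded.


For all n, -1 ≤ cos(6n) ≤ 1, so -4 ≤ 4·cos(6n) ≤ 4
Lower bound: -4, Upper bound: 4
The sequence IS bounded

Bounded (-4 ≤ aₙ ≤ 4)


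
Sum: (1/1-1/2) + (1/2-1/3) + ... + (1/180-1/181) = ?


Telescoping: adjacent terms cancel.
= 1/1 - 1/181
= 1 - 1/181 = 180/181

Sum = 180/181


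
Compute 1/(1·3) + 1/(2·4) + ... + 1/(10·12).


1/(k(k+2)) = (1/2)·(1/k - 1/(k+2)) (partial fractions)
Telescoping: Σ = (1/2)·(1 + 1/2 - 1/11 - 1/12) = 175/264

Sum = 175/264


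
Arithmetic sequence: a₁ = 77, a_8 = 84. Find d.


d = (aₙ - a₁)/(n-1)
= (84 - 77)/(8-1)
= 7/7 = 1

d = 1


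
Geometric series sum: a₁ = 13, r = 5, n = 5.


Sₙ = 13×(5^5 - 1)/(5 - 1)
= 13×(3125 - 1)/4
= 13×3124/4
= 10153

S_5 = 10153


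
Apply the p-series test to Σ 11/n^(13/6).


p-series test: Σ c/n^p converges if p > 1, diverges if p ≤ 1 (constant c > 0 doesn't affect convergence).
p = 13/6
13/6 > 1 → CONVERGES

Converges (p = 13/6 > 1)


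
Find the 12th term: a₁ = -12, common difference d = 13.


aₙ = a₁ + (n-1)d
= -12 + (12-1)×13
= -12 + 143
= 131

a_12 = 131


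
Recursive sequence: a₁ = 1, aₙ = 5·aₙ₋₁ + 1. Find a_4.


Computing step by step:
a_1 = 1
a_2 = 6
a_3 = 31
a_4 = 156


a_4 = 156


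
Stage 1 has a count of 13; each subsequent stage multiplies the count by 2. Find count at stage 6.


aₙ = a₁·r^(n-1)
= 13×2^5
= 13×32
= 416

a_6 = 416


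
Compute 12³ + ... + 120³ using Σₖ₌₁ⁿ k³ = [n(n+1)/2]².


Σₖ₌12^120 k³ = [120·121/2]² − [11·12/2]²
= 52707600 − 4356 = 52703244

Σk³ = 52703244


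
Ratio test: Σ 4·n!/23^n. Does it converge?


aₙ = 4·n!/23^n
a_{n+1}/aₙ = (n+1)!/23^(n+1) × 23^n/n!  (constant 4 cancels)
= (n+1)/23
L = lim(n→∞) (n+1)/23 = ∞
L > 1 → series DIVERGES

Diverges (ratio test: L = ∞ > 1)


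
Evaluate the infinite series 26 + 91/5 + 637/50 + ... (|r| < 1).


S∞ = a₁/(1-r) = 26/(1 - 7/10)
= 26/(3/10)
= 260/3

S∞ = 260/3


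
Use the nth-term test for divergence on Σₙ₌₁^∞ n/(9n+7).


lim(n→∞) n/(9n+7) = 1/9 = 1/9  (divide numerator and denominator by n)
lim aₙ = 1/9 ≠ 0 → series DIVERGES

Diverges (lim aₙ = 1/9 ≠ 0)


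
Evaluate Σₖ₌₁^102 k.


n(n+1)/2 = 102×103/2 = 10506/2 = 5253

Σk = 5253


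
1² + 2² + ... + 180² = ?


n = 180
n(n+1)(2n+1)/6 = 180×181×361/6
= 11761380/6 = 1960230

Σk² = 1960230


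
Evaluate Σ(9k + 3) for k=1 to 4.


Σ(9k+3) = 9·Σk + 3·n
= 9·10 + 3·4
= 90 + 12 = 102

Σ = 102


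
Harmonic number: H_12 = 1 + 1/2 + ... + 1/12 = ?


H_12 = 1/1 + 1/2 + 1/3 + ... + 1/12
= 86021/27720
≈ 3.1032

H_12 = 86021/27720 ≈ 3.1032


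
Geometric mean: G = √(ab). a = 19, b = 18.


GM = √(19×18) = √342 = 18.4932

GM = 18.4932


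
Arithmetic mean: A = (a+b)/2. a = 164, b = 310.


AM = (164 + 310)/2 = 474/2 = 237

AM = 237


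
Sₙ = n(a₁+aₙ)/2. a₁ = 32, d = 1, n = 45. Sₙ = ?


aₙ = 32 + (45-1)×1 = 76
Sₙ = n(a₁+aₙ)/2 = 45×(32+76)/2
= 45×108/2 = 2430

S_45 = 2430


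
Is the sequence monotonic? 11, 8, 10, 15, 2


Differences: -3, 2, 5, -13
Difference at position 2 is +2 (> 0) but position 1 is -3 (< 0) — sequence both rises and falls
→ NOT monotonic

Not monotonic


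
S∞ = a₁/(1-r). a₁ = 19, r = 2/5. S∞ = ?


S∞ = a₁/(1-r) = 19/(1 - 2/5)
= 19/(3/5)
= 95/3

S∞ = 95/3


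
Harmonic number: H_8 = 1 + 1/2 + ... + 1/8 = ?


H_8 = 1/1 + 1/2 + 1/3 + 1/4 + 1/5 + 1/6 + 1/7 + 1/8
= 761/280
≈ 2.7179

H_8 = 761/280 ≈ 2.7179


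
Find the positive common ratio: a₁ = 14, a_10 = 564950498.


r^(n-1) = aₙ/a₁
r^9 = 564950498/14 = 40353607
r = 40353607^(1/9)
= 7

r = 7


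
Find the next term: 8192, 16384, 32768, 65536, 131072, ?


Pattern: powers of 2: 2ⁿ
Terms: 8192, 16384, 32768, 65536, 131072
Next term = 262144

Next term = 262144


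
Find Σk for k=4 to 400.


Σₖ₌4^400 k = Σₖ₌₁^400 k − Σₖ₌₁^3 k
= 400·401/2 − 3·4/2
= 80200 − 6 = 80194

Σk = 80194


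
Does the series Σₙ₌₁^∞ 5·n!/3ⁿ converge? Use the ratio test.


aₙ = 5·n!/3^n
a_{n+1}/aₙ = (n+1)!/3^(n+1) × 3^n/n!  (constant 5 cancels)
= (n+1)/3
L = lim(n→∞) (n+1)/3 = ∞
L > 1 → series DIVERGES

Diverges (ratio test: L = ∞ > 1)


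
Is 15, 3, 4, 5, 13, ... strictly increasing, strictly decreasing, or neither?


Differences: -12, 1, 1, 8
Difference at position 2 is +1 (> 0) but position 1 is -12 (< 0) — sequence both rises and falls
→ NOT monotonic

Not monotonic


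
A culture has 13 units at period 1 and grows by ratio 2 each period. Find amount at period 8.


aₙ = a₁·r^(n-1)
= 13×2^7
= 13×128
= 1664

a_8 = 1664


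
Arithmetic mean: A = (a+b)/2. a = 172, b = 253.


AM = (172 + 253)/2 = 425/2 = 212.5

AM = 212.5


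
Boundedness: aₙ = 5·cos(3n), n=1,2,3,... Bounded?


For all n, -1 ≤ cos(3n) ≤ 1, so -5 ≤ 5·cos(3n) ≤ 5
Lower bound: -5, Upper bound: 5
The sequence IS bounded

Bounded (-5 ≤ aₙ ≤ 5)


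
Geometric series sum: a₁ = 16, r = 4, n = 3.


Sₙ = 16×(4^3 - 1)/(4 - 1)
= 16×(64 - 1)/3
= 16×63/3
= 336

S_3 = 336


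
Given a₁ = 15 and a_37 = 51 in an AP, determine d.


d = (aₙ - a₁)/(n-1)
= (51 - 15)/(37-1)
= 36/36 = 1

d = 1


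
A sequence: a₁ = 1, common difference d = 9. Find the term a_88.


aₙ = a₁ + (n-1)d
= 1 + (88-1)×9
= 1 + 783
= 784

a_88 = 784


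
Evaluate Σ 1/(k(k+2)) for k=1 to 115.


1/(k(k+2)) = (1/2)·(1/k - 1/(k+2)) (partial fractions)
Telescoping: Σ = (1/2)·(1 + 1/2 - 1/116 - 1/117) = 20125/27144

Sum = 20125/27144


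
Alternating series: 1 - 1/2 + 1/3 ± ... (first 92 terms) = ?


S = 1 - 1/2 + 1/3 - 1/4 + 1/5 - 1/6 + 1/7 - 1/8 ± ...
= 0.6877
(Full series converges to +ln(2) ≈ +0.6931)

S_92 = 0.6877


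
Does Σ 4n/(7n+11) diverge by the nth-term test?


lim(n→∞) 4n/(7n+11) = 4/7 = 4/7  (divide numerator and denominator by n)
lim aₙ = 4/7 ≠ 0 → series DIVERGES

Diverges (lim aₙ = 4/7 ≠ 0)


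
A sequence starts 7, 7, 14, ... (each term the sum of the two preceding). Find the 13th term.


Computing iteratively: 7, 7, 14, 21, 35, 56, 91, 147, 238, 385, 623, 1008, ...
a_13 = 1631

a_13 = 1631


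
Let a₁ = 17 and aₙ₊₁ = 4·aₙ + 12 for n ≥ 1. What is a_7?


Computing step by step:
a_1 = 17
a_2 = 80
a_3 = 332
a_4 = 1340
a_5 = 5372
a_6 = 21500
a_7 = 86012


a_7 = 86012


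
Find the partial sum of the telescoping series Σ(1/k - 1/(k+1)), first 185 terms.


Telescoping: adjacent terms cancel.
= 1/1 - 1/186
= 1 - 1/186 = 185/186

Sum = 185/186


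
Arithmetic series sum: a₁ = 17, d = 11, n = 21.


aₙ = 17 + (21-1)×11 = 237
Sₙ = n(a₁+aₙ)/2 = 21×(17+237)/2
= 21×254/2 = 2667

S_21 = 2667


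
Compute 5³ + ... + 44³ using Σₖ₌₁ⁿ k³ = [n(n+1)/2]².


Σₖ₌5^44 k³ = [44·45/2]² − [4·5/2]²
= 980100 − 100 = 980000

Σk³ = 980000


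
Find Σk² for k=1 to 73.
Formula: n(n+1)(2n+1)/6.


n = 73
n(n+1)(2n+1)/6 = 73×74×147/6
= 794094/6 = 132349

Σk² = 132349


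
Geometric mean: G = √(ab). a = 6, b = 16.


GM = √(6×16) = √96 = 9.798

GM = 9.798


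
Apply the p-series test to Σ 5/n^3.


p-series test: Σ c/n^p converges if p > 1, diverges if p ≤ 1 (constant c > 0 doesn't affect convergence).
p = 3
3 > 1 → CONVERGES

Converges (p = 3 > 1)


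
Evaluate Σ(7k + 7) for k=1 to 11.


Σ(7k+7) = 7·Σk + 7·n
= 7·66 + 7·11
= 462 + 77 = 539

Σ = 539


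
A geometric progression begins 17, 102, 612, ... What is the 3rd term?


aₙ = a₁·r^(n-1)
= 17×6^2
= 17×36
= 612

a_3 = 612


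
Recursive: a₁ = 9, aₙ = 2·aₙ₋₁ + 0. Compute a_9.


Computing step by step:
a_1 = 9
a_2 = 18
a_3 = 36
a_4 = 72
a_5 = 144
a_6 = 288
a_7 = 576
a_8 = 1152
a_9 = 2304


a_9 = 2304


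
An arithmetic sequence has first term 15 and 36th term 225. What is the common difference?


d = (aₙ - a₁)/(n-1)
= (225 - 15)/(36-1)
= 210/35 = 6

d = 6


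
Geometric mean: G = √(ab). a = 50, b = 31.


GM = √(50×31) = √1550 = 39.37

GM = 39.37


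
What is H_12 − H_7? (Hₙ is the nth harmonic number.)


Σₖ₌8^12 1/k = 1/8 + 1/9 + 1/10 + 1/11 + 1/12
= 2021/3960
≈ 0.5104

Sum = 2021/3960 ≈ 0.5104


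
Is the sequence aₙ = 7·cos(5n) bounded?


For all n, -1 ≤ cos(5n) ≤ 1, so -7 ≤ 7·cos(5n) ≤ 7
Lower bound: -7, Upper bound: 7
The sequence IS bounded

Bounded (-7 ≤ aₙ ≤ 7)


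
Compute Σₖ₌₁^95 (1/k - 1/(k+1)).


Telescoping: adjacent terms cancel.
= 1/1 - 1/96
= 1 - 1/96 = 95/96

Sum = 95/96


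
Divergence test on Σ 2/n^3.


lim(n→∞) 2/n^3 = 0
lim aₙ = 0 → nth-term test is INCONCLUSIVE
(Need other tests; this is actually a convergent p-series with p=3 > 1)

Inconclusive (lim aₙ = 0; need another test)


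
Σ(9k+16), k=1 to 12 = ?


Σ(9k+16) = 9·Σk + 16·n
= 9·78 + 16·12
= 702 + 192 = 894

Σ = 894


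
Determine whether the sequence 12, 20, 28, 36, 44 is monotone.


Differences: 8, 8, 8, 8
All differences > 0 → strictly INCREASING

Monotonically increasing


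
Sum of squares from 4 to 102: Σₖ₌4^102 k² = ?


Σₖ₌4^102 k² = Σₖ₌₁^102 k² − Σₖ₌₁^3 k²
= 102·103·205/6 − 3·4·7/6
= 358955 − 14 = 358941

Σk² = 358941


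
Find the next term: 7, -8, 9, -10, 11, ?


Pattern: alternating sign, magnitude arithmetic (d=1)
Terms: 7, -8, 9, -10, 11
Next term = -12

Next term = -12


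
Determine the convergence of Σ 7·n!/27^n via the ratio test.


aₙ = 7·n!/27^n
a_{n+1}/aₙ = (n+1)!/27^(n+1) × 27^n/n!  (constant 7 cancels)
= (n+1)/27
L = lim(n→∞) (n+1)/27 = ∞
L > 1 → series DIVERGES

Diverges (ratio test: L = ∞ > 1)


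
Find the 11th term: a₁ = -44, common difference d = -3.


aₙ = a₁ + (n-1)d
= -44 + (11-1)×-3
= -44 - 30
= -74

a_11 = -74


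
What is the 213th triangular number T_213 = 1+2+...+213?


n(n+1)/2 = 213×214/2 = 45582/2 = 22791

Σk = 22791


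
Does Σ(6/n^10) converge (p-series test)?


p-series test: Σ c/n^p converges if p > 1, diverges if p ≤ 1 (constant c > 0 doesn't affect convergence).
p = 10
10 > 1 → CONVERGES

Converges (p = 10 > 1)


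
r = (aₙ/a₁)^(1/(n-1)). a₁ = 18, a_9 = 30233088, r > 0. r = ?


r^(n-1) = aₙ/a₁
r^8 = 30233088/18 = 1679616
r = 1679616^(1/8)
= ±6; taking r > 0 gives r = 6

r = 6


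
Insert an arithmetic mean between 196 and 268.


AM = (196 + 268)/2 = 464/2 = 232

AM = 232


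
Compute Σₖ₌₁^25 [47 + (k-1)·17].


aₙ = 47 + (25-1)×17 = 455
Sₙ = n(a₁+aₙ)/2 = 25×(47+455)/2
= 25×502/2 = 6275

S_25 = 6275


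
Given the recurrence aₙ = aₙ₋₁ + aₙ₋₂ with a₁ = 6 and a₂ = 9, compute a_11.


Computing iteratively: 6, 9, 15, 24, 39, 63, 102, 165, 267, 432, 699
a_11 = 699

a_11 = 699


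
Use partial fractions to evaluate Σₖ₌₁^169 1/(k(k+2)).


1/(k(k+2)) = (1/2)·(1/k - 1/(k+2)) (partial fractions)
Telescoping: Σ = (1/2)·(1 + 1/2 - 1/170 - 1/171) = 10816/14535

Sum = 10816/14535


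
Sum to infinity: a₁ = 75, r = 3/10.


S∞ = a₁/(1-r) = 75/(1 - 3/10)
= 75/(7/10)
= 750/7

S∞ = 750/7


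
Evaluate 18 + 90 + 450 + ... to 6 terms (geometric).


Sₙ = 18×(5^6 - 1)/(5 - 1)
= 18×(15625 - 1)/4
= 18×15624/4
= 70308

S_6 = 70308


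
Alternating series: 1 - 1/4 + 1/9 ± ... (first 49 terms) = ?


S = 1 - 1/4 + 1/9 - 1/16 + 1/25 - 1/36 + 1/49 - 1/64 ± ...
= 0.8227
(Full series converges to +π²/12 ≈ +0.8225)

S_49 = 0.8227


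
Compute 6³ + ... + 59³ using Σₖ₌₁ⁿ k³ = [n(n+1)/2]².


Σₖ₌6^59 k³ = [59·60/2]² − [5·6/2]²
= 3132900 − 225 = 3132675

Σk³ = 3132675


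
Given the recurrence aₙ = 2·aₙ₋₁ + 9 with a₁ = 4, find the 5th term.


Computing step by step:
a_1 = 4
a_2 = 17
a_3 = 43
a_4 = 95
a_5 = 199


a_5 = 199


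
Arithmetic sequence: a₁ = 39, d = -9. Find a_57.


aₙ = a₁ + (n-1)d
= 39 + (57-1)×-9
= 39 - 504
= -465

a_57 = -465


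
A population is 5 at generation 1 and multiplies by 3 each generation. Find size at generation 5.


aₙ = a₁·r^(n-1)
= 5×3^4
= 5×81
= 405

a_5 = 405


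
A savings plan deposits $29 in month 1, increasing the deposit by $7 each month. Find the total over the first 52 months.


aₙ = 29 + (52-1)×7 = 386
Sₙ = n(a₁+aₙ)/2 = 52×(29+386)/2
= 52×415/2 = 10790

S_52 = 10790


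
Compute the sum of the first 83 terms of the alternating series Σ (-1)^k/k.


S = -1 + 1/2 - 1/3 + 1/4 - 1/5 + 1/6 - 1/7 + 1/8 ± ...
= -0.6991
(Full series converges to -ln(2) ≈ -0.6931)

S_83 = -0.6991


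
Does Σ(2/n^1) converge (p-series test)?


p-series test: Σ c/n^p converges if p > 1, diverges if p ≤ 1 (constant c > 0 doesn't affect convergence).
p = 1
1 ≤ 1 → DIVERGES

Diverges (p = 1 ≤ 1)


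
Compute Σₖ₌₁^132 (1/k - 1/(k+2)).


Telescoping with gap 2: two head and two tail terms survive.
= (1 + 1/2) - (1/133 + 1/134)
= 3/2 - 1/133 - 1/134 = 13233/8911

Sum = 13233/8911


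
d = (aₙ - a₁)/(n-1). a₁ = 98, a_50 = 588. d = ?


d = (aₙ - a₁)/(n-1)
= (588 - 98)/(50-1)
= 490/49 = 10

d = 10


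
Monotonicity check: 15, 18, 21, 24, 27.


Differences: 3, 3, 3, 3
All differences > 0 → strictly INCREASING

Monotonically increasing


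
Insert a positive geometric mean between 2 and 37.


GM = √(2×37) = √74 = 8.6023

GM = 8.6023


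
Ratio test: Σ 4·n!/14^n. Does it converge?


aₙ = 4·n!/14^n
a_{n+1}/aₙ = (n+1)!/14^(n+1) × 14^n/n!  (constant 4 cancels)
= (n+1)/14
L = lim(n→∞) (n+1)/14 = ∞
L > 1 → series DIVERGES

Diverges (ratio test: L = ∞ > 1)


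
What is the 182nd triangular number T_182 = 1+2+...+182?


n(n+1)/2 = 182×183/2 = 33306/2 = 16653

Σk = 16653


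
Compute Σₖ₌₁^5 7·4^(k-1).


Sₙ = 7×(4^5 - 1)/(4 - 1)
= 7×(1024 - 1)/3
= 7×1023/3
= 2387

S_5 = 2387


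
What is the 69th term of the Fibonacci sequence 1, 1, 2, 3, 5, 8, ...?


Fibonacci sequence: 1, 1, 2, 3, 5, 8, 13, 21, 34, 55, 89, ...
F(69) = 117669030460994

F(69) = 117669030460994


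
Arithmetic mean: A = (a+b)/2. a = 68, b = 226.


AM = (68 + 226)/2 = 294/2 = 147

AM = 147


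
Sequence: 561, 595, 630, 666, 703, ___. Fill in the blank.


Pattern: triangular numbers: n(n+1)/2
Terms: 561, 595, 630, 666, 703
Next term = 741

Next term = 741


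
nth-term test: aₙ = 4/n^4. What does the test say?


lim(n→∞) 4/n^4 = 0
lim aₙ = 0 → nth-term test is INCONCLUSIVE
(Need other tests; this is actually a convergent p-series with p=4 > 1)

Inconclusive (lim aₙ = 0; need another test)


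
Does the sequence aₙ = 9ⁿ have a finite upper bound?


aₙ = 9ⁿ → as n→∞, aₙ→∞ (since base 9 > 1)
No finite upper bound exists
The sequence is UNBOUNDED

Unbounded (aₙ → ∞ as n → ∞)


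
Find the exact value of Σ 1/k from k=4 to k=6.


Σₖ₌4^6 1/k = 1/4 + 1/5 + 1/6
= 37/60
≈ 0.6167

Sum = 37/60 ≈ 0.6167


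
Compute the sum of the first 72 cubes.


n(n+1)/2 = 72×73/2 = 2628
Σk³ = 2628² = 6906384

Σk³ = 6906384


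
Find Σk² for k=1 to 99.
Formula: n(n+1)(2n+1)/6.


n = 99
n(n+1)(2n+1)/6 = 99×100×199/6
= 1970100/6 = 328350

Σk² = 328350


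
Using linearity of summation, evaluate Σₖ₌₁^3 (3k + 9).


Σ(3k+9) = 3·Σk + 9·n
= 3·6 + 9·3
= 18 + 27 = 45

Σ = 45


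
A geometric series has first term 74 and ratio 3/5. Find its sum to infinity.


S∞ = a₁/(1-r) = 74/(1 - 3/5)
= 74/(2/5)
= 185

S∞ = 185


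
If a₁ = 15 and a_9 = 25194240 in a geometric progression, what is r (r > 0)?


r^(n-1) = aₙ/a₁
r^8 = 25194240/15 = 1679616
r = 1679616^(1/8)
= ±6; taking r > 0 gives r = 6

r = 6


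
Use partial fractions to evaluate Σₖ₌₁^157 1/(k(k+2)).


1/(k(k+2)) = (1/2)·(1/k - 1/(k+2)) (partial fractions)
Telescoping: Σ = (1/2)·(1 + 1/2 - 1/158 - 1/159) = 18683/25122

Sum = 18683/25122


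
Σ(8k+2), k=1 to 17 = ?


Σ(8k+2) = 8·Σk + 2·n
= 8·153 + 2·17
= 1224 + 34 = 1258

Σ = 1258


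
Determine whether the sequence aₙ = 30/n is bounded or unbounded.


a₁ = 30, a₂ = 30/2, a₃ = 30/3, ...
0 < aₙ ≤ 30 for all n ≥ 1
Lower bound: 0, Upper bound: 30
The sequence IS bounded

Bounded (0 < aₙ ≤ 30)


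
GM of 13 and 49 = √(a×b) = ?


GM = √(13×49) = √637 = 25.2389

GM = 25.2389


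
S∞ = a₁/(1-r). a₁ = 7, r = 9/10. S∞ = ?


S∞ = a₁/(1-r) = 7/(1 - 9/10)
= 7/(1/10)
= 70

S∞ = 70


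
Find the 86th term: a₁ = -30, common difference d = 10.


aₙ = a₁ + (n-1)d
= -30 + (86-1)×10
= -30 + 850
= 820

a_86 = 820


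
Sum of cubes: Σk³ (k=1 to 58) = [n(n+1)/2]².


n(n+1)/2 = 58×59/2 = 1711
Σk³ = 1711² = 2927521

Σk³ = 2927521


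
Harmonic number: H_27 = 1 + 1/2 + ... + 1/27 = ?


H_27 = 1/1 + 1/2 + 1/3 + ... + 1/27
= 312536252003/80313433200
≈ 3.8915

H_27 = 312536252003/80313433200 ≈ 3.8915


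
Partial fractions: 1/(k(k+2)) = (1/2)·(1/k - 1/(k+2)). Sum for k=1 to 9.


1/(k(k+2)) = (1/2)·(1/k - 1/(k+2)) (partial fractions)
Telescoping: Σ = (1/2)·(1 + 1/2 - 1/10 - 1/11) = 36/55

Sum = 36/55


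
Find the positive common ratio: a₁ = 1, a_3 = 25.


r^(n-1) = aₙ/a₁
r^2 = 25/1 = 25
r = 25^(1/2)
= ±5; taking r > 0 gives r = 5

r = 5


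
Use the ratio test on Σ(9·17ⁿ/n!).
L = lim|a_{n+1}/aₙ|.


aₙ = 9·17^n/n!
a_{n+1}/aₙ = 17^(n+1)/(n+1)! × n!/17^n  (constant 9 cancels)
= 17/(n+1)
L = lim(n→∞) 17/(n+1) = 0
L < 1 → series CONVERGES

Converges (ratio test: L = 0 < 1)


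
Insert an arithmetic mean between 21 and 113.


AM = (21 + 113)/2 = 134/2 = 67

AM = 67


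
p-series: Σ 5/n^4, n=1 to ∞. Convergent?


p-series test: Σ c/n^p converges if p > 1, diverges if p ≤ 1 (constant c > 0 doesn't affect convergence).
p = 4
4 > 1 → CONVERGES

Converges (p = 4 > 1)


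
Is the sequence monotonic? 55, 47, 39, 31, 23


Differences: -8, -8, -8, -8
All differences < 0 → strictly DECREASING

Monotonically decreasing


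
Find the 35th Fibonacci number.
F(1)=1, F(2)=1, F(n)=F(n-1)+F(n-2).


Fibonacci sequence: 1, 1, 2, 3, 5, 8, 13, 21, 34, 55, 89, ...
F(35) = 9227465

F(35) = 9227465


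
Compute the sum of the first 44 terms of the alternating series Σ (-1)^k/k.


S = -1 + 1/2 - 1/3 + 1/4 - 1/5 + 1/6 - 1/7 + 1/8 ± ...
= -0.6819
(Full series converges to -ln(2) ≈ -0.6931)

S_44 = -0.6819


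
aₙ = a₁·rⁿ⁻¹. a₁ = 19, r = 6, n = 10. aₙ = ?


aₙ = a₁·r^(n-1)
= 19×6^9
= 19×10077696
= 191476224

a_10 = 191476224


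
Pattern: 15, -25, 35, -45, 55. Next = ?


Pattern: alternating sign, magnitude arithmetic (d=10)
Terms: 15, -25, 35, -45, 55
Next term = -65

Next term = -65


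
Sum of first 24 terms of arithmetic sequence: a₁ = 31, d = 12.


aₙ = 31 + (24-1)×12 = 307
Sₙ = n(a₁+aₙ)/2 = 24×(31+307)/2
= 24×338/2 = 4056

S_24 = 4056


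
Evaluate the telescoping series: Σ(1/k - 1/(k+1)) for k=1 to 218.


Telescoping: adjacent terms cancel.
= 1/1 - 1/219
= 1 - 1/219 = 218/219

Sum = 218/219


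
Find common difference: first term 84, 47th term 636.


d = (aₙ - a₁)/(n-1)
= (636 - 84)/(47-1)
= 552/46 = 12

d = 12


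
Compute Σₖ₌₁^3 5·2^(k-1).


Sₙ = 5×(2^3 - 1)/(2 - 1)
= 5×(8 - 1)/1
= 5×7/1
= 35

S_3 = 35


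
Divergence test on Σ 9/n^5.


lim(n→∞) 9/n^5 = 0
lim aₙ = 0 → nth-term test is INCONCLUSIVE
(Need other tests; this is actually a convergent p-series with p=5 > 1)

Inconclusive (lim aₙ = 0; need another test)


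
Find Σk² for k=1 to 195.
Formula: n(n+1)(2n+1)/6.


n = 195
n(n+1)(2n+1)/6 = 195×196×391/6
= 14944020/6 = 2490670

Σk² = 2490670


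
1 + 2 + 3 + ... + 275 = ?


n(n+1)/2 = 275×276/2 = 75900/2 = 37950

Σk = 37950


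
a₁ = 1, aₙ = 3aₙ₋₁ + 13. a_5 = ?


Computing step by step:
a_1 = 1
a_2 = 16
a_3 = 61
a_4 = 196
a_5 = 601


a_5 = 601


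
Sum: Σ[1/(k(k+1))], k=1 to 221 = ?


1/(k(k+1)) = 1/k - 1/(k+1) (partial fractions)
Telescoping: Σ = 1 - 1/222 = 221/222

Sum = 221/222


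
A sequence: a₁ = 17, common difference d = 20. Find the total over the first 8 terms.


aₙ = 17 + (8-1)×20 = 157
Sₙ = n(a₁+aₙ)/2 = 8×(17+157)/2
= 8×174/2 = 696

S_8 = 696


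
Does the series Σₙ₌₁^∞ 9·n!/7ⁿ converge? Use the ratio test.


aₙ = 9·n!/7^n
a_{n+1}/aₙ = (n+1)!/7^(n+1) × 7^n/n!  (constant 9 cancels)
= (n+1)/7
L = lim(n→∞) (n+1)/7 = ∞
L > 1 → series DIVERGES

Diverges (ratio test: L = ∞ > 1)


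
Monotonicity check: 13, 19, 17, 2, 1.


Differences: 6, -2, -15, -1
Difference at position 1 is +6 (> 0) but position 2 is -2 (< 0) — sequence both rises and falls
→ NOT monotonic

Not monotonic


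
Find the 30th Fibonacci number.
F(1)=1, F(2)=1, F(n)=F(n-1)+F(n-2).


Fibonacci sequence: 1, 1, 2, 3, 5, 8, 13, 21, 34, 55, 89, ...
F(30) = 832040

F(30) = 832040


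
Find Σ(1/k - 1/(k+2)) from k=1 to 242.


Telescoping with gap 2: two head and two tail terms survive.
= (1 + 1/2) - (1/243 + 1/244)
= 3/2 - 1/243 - 1/244 = 88451/59292

Sum = 88451/59292


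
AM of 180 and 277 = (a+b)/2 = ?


AM = (180 + 277)/2 = 457/2 = 228.5

AM = 228.5


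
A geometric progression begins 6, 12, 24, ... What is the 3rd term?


aₙ = a₁·r^(n-1)
= 6×2^2
= 6×4
= 24

a_3 = 24


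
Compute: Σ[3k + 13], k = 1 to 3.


Σ(3k+13) = 3·Σk + 13·n
= 3·6 + 13·3
= 18 + 39 = 57

Σ = 57


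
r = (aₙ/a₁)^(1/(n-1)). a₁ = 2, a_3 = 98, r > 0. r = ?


r^(n-1) = aₙ/a₁
r^2 = 98/2 = 49
r = 49^(1/2)
= ±7; taking r > 0 gives r = 7

r = 7


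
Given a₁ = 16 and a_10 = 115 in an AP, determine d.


d = (aₙ - a₁)/(n-1)
= (115 - 16)/(10-1)
= 99/9 = 11

d = 11


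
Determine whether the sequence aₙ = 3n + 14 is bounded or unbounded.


aₙ = 3n + 14 → as n→∞, aₙ→∞
No finite upper bound exists
The sequence is UNBOUNDED

Unbounded (aₙ → ∞ as n → ∞)


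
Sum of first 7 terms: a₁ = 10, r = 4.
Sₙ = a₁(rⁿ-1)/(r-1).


Sₙ = 10×(4^7 - 1)/(4 - 1)
= 10×(16384 - 1)/3
= 10×16383/3
= 54610

S_7 = 54610


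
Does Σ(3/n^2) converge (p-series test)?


p-series test: Σ c/n^p converges if p > 1, diverges if p ≤ 1 (constant c > 0 doesn't affect convergence).
p = 2
2 > 1 → CONVERGES

Converges (p = 2 > 1)


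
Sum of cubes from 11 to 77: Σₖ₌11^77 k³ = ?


Σₖ₌11^77 k³ = [77·78/2]² − [10·11/2]²
= 9018009 − 3025 = 9014984

Σk³ = 9014984


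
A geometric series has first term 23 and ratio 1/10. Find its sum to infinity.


S∞ = a₁/(1-r) = 23/(1 - 1/10)
= 23/(9/10)
= 230/9

S∞ = 230/9


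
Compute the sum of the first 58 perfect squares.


n = 58
n(n+1)(2n+1)/6 = 58×59×117/6
= 400374/6 = 66729

Σk² = 66729


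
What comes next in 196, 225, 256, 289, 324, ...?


Pattern: perfect squares: n²
Terms: 196, 225, 256, 289, 324
Next term = 361

Next term = 361


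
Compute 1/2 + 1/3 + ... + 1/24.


Σₖ₌2^24 1/k = 1/2 + 1/3 + 1/4 + ... + 1/24
= 990874363/356948592
≈ 2.776

Sum = 990874363/356948592 ≈ 2.776


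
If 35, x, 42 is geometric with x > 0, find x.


GM = √(35×42) = √1470 = 38.3406

GM = 38.3406


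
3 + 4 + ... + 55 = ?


Σₖ₌3^55 k = Σₖ₌₁^55 k − Σₖ₌₁^2 k
= 55·56/2 − 2·3/2
= 1540 − 3 = 1537

Σk = 1537


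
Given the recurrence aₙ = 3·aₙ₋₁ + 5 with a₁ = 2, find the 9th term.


Computing step by step:
a_1 = 2
a_2 = 11
a_3 = 38
a_4 = 119
a_5 = 362
a_6 = 1091
a_7 = 3278
a_8 = 9839
a_9 = 29522


a_9 = 29522


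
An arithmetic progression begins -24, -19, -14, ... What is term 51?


aₙ = a₁ + (n-1)d
= -24 + (51-1)×5
= -24 + 250
= 226

a_51 = 226


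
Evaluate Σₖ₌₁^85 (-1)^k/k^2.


S = -1 + 1/4 - 1/9 + 1/16 - 1/25 + 1/36 - 1/49 + 1/64 ± ...
= -0.8225
(Full series converges to -π²/12 ≈ -0.8225)

S_85 = -0.8225


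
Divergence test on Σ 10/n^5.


lim(n→∞) 10/n^5 = 0
lim aₙ = 0 → nth-term test is INCONCLUSIVE
(Need other tests; this is actually a convergent p-series with p=5 > 1)

Inconclusive (lim aₙ = 0; need another test)


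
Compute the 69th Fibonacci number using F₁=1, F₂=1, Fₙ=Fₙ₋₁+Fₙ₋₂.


Fibonacci sequence: 1, 1, 2, 3, 5, 8, 13, 21, 34, 55, 89, ...
F(69) = 117669030460994

F(69) = 117669030460994


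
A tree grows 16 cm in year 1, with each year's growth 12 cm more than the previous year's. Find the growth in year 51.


aₙ = a₁ + (n-1)d
= 16 + (51-1)×12
= 16 + 600
= 616

a_51 = 616


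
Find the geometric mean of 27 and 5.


GM = √(27×5) = √135 = 11.619

GM = 11.619


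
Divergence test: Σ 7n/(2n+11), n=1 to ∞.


lim(n→∞) 7n/(2n+11) = 7/2 = 7/2  (divide numerator and denominator by n)
lim aₙ = 7/2 ≠ 0 → series DIVERGES

Diverges (lim aₙ = 7/2 ≠ 0)


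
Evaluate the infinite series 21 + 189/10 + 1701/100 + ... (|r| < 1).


S∞ = a₁/(1-r) = 21/(1 - 9/10)
= 21/(1/10)
= 210

S∞ = 210


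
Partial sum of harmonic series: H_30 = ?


H_30 = 1/1 + 1/2 + 1/3 + ... + 1/30
= 9304682830147/2329089562800
≈ 3.995

H_30 = 9304682830147/2329089562800 ≈ 3.995


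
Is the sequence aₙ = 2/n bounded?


a₁ = 2, a₂ = 2/2, a₃ = 2/3, ...
0 < aₙ ≤ 2 for all n ≥ 1
Lower bound: 0, Upper bound: 2
The sequence IS bounded

Bounded (0 < aₙ ≤ 2)


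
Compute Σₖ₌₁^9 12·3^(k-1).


Sₙ = 12×(3^9 - 1)/(3 - 1)
= 12×(19683 - 1)/2
= 12×19682/2
= 118092

S_9 = 118092


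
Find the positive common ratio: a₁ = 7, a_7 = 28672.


r^(n-1) = aₙ/a₁
r^6 = 28672/7 = 4096
r = 4096^(1/6)
= ±4; taking r > 0 gives r = 4

r = 4


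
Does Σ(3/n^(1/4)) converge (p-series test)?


p-series test: Σ c/n^p converges if p > 1, diverges if p ≤ 1 (constant c > 0 doesn't affect convergence).
p = 1/4
1/4 ≤ 1 → DIVERGES

Diverges (p = 1/4 ≤ 1)


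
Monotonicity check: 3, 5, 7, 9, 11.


Differences: 2, 2, 2, 2
All differences > 0 → strictly INCREASING

Monotonically increasing


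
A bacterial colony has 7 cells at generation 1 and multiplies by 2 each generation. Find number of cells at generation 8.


aₙ = a₁·r^(n-1)
= 7×2^7
= 7×128
= 896

a_8 = 896


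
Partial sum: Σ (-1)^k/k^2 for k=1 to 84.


S = -1 + 1/4 - 1/9 + 1/16 - 1/25 + 1/36 - 1/49 + 1/64 ± ...
= -0.8224
(Full series converges to -π²/12 ≈ -0.8225)

S_84 = -0.8224


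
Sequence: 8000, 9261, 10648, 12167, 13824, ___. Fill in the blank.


Pattern: perfect cubes: n³
Terms: 8000, 9261, 10648, 12167, 13824
Next term = 15625

Next term = 15625


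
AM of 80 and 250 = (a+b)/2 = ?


AM = (80 + 250)/2 = 330/2 = 165

AM = 165


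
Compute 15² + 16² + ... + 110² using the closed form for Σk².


Σₖ₌15^110 k² = Σₖ₌₁^110 k² − Σₖ₌₁^14 k²
= 110·111·221/6 − 14·15·29/6
= 449735 − 1015 = 448720

Σk² = 448720


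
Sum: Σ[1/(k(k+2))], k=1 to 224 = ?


1/(k(k+2)) = (1/2)·(1/k - 1/(k+2)) (partial fractions)
Telescoping: Σ = (1/2)·(1 + 1/2 - 1/225 - 1/226) = 18956/25425

Sum = 18956/25425


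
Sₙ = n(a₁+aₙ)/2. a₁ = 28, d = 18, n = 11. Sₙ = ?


aₙ = 28 + (11-1)×18 = 208
Sₙ = n(a₁+aₙ)/2 = 11×(28+208)/2
= 11×236/2 = 1298

S_11 = 1298


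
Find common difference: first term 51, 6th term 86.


d = (aₙ - a₁)/(n-1)
= (86 - 51)/(6-1)
= 35/5 = 7

d = 7


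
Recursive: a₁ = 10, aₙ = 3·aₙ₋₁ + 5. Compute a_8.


Computing step by step:
a_1 = 10
a_2 = 35
a_3 = 110
a_4 = 335
a_5 = 1010
a_6 = 3035
a_7 = 9110
a_8 = 27335


a_8 = 27335


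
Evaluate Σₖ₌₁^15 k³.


n(n+1)/2 = 15×16/2 = 120
Σk³ = 120² = 14400

Σk³ = 14400


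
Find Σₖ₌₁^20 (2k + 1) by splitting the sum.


Σ(2k+1) = 2·Σk + 1·n
= 2·210 + 1·20
= 420 + 20 = 440

Σ = 440


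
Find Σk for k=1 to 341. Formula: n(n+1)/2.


n(n+1)/2 = 341×342/2 = 116622/2 = 58311

Σk = 58311


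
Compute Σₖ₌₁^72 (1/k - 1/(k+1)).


Telescoping: adjacent terms cancel.
= 1/1 - 1/73
= 1 - 1/73 = 72/73

Sum = 72/73


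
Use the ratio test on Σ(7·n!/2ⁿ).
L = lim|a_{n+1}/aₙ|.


aₙ = 7·n!/2^n
a_{n+1}/aₙ = (n+1)!/2^(n+1) × 2^n/n!  (constant 7 cancels)
= (n+1)/2
L = lim(n→∞) (n+1)/2 = ∞
L > 1 → series DIVERGES

Diverges (ratio test: L = ∞ > 1)


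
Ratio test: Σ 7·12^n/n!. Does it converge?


aₙ = 7·12^n/n!
a_{n+1}/aₙ = 12^(n+1)/(n+1)! × n!/12^n  (constant 7 cancels)
= 12/(n+1)
L = lim(n→∞) 12/(n+1) = 0
L < 1 → series CONVERGES

Converges (ratio test: L = 0 < 1)


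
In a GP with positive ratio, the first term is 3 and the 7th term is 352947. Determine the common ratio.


r^(n-1) = aₙ/a₁
r^6 = 352947/3 = 117649
r = 117649^(1/6)
= ±7; taking r > 0 gives r = 7

r = 7


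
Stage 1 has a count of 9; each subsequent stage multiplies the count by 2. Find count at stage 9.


aₙ = a₁·r^(n-1)
= 9×2^8
= 9×256
= 2304

a_9 = 2304


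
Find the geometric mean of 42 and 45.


GM = √(42×45) = √1890 = 43.4741

GM = 43.4741


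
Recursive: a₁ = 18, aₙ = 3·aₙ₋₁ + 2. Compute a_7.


Computing step by step:
a_1 = 18
a_2 = 56
a_3 = 170
a_4 = 512
a_5 = 1538
a_6 = 4616
a_7 = 13850


a_7 = 13850


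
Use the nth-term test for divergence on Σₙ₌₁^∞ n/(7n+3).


lim(n→∞) n/(7n+3) = 1/7 = 1/7  (divide numerator and denominator by n)
lim aₙ = 1/7 ≠ 0 → series DIVERGES

Diverges (lim aₙ = 1/7 ≠ 0)


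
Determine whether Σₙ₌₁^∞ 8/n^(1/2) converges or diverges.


p-series test: Σ c/n^p converges if p > 1, diverges if p ≤ 1 (constant c > 0 doesn't affect convergence).
p = 1/2
1/2 ≤ 1 → DIVERGES

Diverges (p = 1/2 ≤ 1)


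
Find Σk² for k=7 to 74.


Σₖ₌7^74 k² = Σₖ₌₁^74 k² − Σₖ₌₁^6 k²
= 74·75·149/6 − 6·7·13/6
= 137825 − 91 = 137734

Σk² = 137734


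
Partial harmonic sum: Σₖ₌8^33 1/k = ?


Σₖ₌8^33 1/k = 1/8 + 1/9 + 1/10 + ... + 1/33
= 19638109753429/13127595717600
≈ 1.4959

Sum = 19638109753429/13127595717600 ≈ 1.4959


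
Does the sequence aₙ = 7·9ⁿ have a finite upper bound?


aₙ = 7·9ⁿ → as n→∞, aₙ→∞ (since base 9 > 1)
No finite upper bound exists
The sequence is UNBOUNDED

Unbounded (aₙ → ∞ as n → ∞)


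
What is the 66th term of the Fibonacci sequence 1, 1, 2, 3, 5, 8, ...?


Fibonacci sequence: 1, 1, 2, 3, 5, 8, 13, 21, 34, 55, 89, ...
F(66) = 27777890035288

F(66) = 27777890035288


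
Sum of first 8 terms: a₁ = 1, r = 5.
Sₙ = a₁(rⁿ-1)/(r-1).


Sₙ = 1×(5^8 - 1)/(5 - 1)
= 1×(390625 - 1)/4
= 1×390624/4
= 97656

S_8 = 97656


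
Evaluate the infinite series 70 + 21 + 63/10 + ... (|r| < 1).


S∞ = a₁/(1-r) = 70/(1 - 3/10)
= 70/(7/10)
= 100

S∞ = 100


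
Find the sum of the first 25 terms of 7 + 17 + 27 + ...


aₙ = 7 + (25-1)×10 = 247
Sₙ = n(a₁+aₙ)/2 = 25×(7+247)/2
= 25×254/2 = 3175

S_25 = 3175


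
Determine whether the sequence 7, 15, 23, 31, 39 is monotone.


Differences: 8, 8, 8, 8
All differences > 0 → strictly INCREASING

Monotonically increasing


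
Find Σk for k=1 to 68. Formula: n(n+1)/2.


n(n+1)/2 = 68×69/2 = 4692/2 = 2346

Σk = 2346


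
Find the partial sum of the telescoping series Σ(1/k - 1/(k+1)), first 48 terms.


Telescoping: adjacent terms cancel.
= 1/1 - 1/49
= 1 - 1/49 = 48/49

Sum = 48/49


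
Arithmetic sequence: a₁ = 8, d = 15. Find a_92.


aₙ = a₁ + (n-1)d
= 8 + (92-1)×15
= 8 + 1365
= 1373

a_92 = 1373


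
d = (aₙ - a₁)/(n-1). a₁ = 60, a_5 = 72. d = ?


d = (aₙ - a₁)/(n-1)
= (72 - 60)/(5-1)
= 12/4 = 3

d = 3


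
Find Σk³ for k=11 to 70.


Σₖ₌11^70 k³ = [70·71/2]² − [10·11/2]²
= 6175225 − 3025 = 6172200

Σk³ = 6172200


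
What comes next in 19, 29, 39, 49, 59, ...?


Pattern: arithmetic (d=10)
Terms: 19, 29, 39, 49, 59
Next term = 69

Next term = 69


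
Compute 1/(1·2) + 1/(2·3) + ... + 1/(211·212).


1/(k(k+1)) = 1/k - 1/(k+1) (partial fractions)
Telescoping: Σ = 1 - 1/212 = 211/212

Sum = 211/212


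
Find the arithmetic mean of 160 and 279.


AM = (160 + 279)/2 = 439/2 = 219.5

AM = 219.5


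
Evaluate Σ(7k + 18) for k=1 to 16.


Σ(7k+18) = 7·Σk + 18·n
= 7·136 + 18·16
= 952 + 288 = 1240

Σ = 1240


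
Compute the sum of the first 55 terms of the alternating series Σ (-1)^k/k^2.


S = -1 + 1/4 - 1/9 + 1/16 - 1/25 + 1/36 - 1/49 + 1/64 ± ...
= -0.8226
(Full series converges to -π²/12 ≈ -0.8225)

S_55 = -0.8226


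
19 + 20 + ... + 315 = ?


Σₖ₌19^315 k = Σₖ₌₁^315 k − Σₖ₌₁^18 k
= 315·316/2 − 18·19/2
= 49770 − 171 = 49599

Σk = 49599


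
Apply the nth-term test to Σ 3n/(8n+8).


lim(n→∞) 3n/(8n+8) = 3/8 = 3/8  (divide numerator and denominator by n)
lim aₙ = 3/8 ≠ 0 → series DIVERGES

Diverges (lim aₙ = 3/8 ≠ 0)


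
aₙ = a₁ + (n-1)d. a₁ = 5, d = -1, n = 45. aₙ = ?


aₙ = a₁ + (n-1)d
= 5 + (45-1)×-1
= 5 - 44
= -39

a_45 = -39


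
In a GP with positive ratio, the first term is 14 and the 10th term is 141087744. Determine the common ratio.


r^(n-1) = aₙ/a₁
r^9 = 141087744/14 = 10077696
r = 10077696^(1/9)
= 6

r = 6


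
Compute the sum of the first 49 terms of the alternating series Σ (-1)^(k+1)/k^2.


S = 1 - 1/4 + 1/9 - 1/16 + 1/25 - 1/36 + 1/49 - 1/64 ± ...
= 0.8227
(Full series converges to +π²/12 ≈ +0.8225)

S_49 = 0.8227


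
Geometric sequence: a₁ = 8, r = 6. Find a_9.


aₙ = a₁·r^(n-1)
= 8×6^8
= 8×1679616
= 13436928

a_9 = 13436928


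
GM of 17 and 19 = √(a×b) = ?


GM = √(17×19) = √323 = 17.9722

GM = 17.9722


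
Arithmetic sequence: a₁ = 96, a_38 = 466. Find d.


d = (aₙ - a₁)/(n-1)
= (466 - 96)/(38-1)
= 370/37 = 10

d = 10
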